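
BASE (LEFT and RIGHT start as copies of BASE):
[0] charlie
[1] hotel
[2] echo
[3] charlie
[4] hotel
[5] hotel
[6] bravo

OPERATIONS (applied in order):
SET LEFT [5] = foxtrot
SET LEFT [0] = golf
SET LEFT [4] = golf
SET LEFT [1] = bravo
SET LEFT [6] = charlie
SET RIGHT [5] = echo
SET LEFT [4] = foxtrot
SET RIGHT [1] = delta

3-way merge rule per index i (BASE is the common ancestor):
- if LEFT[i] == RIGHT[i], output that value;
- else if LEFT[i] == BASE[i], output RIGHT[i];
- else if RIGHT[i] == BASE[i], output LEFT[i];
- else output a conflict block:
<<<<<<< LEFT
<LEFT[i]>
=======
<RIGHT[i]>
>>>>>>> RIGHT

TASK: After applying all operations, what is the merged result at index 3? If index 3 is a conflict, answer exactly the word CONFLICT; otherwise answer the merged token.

Answer: charlie

Derivation:
Final LEFT:  [golf, bravo, echo, charlie, foxtrot, foxtrot, charlie]
Final RIGHT: [charlie, delta, echo, charlie, hotel, echo, bravo]
i=0: L=golf, R=charlie=BASE -> take LEFT -> golf
i=1: BASE=hotel L=bravo R=delta all differ -> CONFLICT
i=2: L=echo R=echo -> agree -> echo
i=3: L=charlie R=charlie -> agree -> charlie
i=4: L=foxtrot, R=hotel=BASE -> take LEFT -> foxtrot
i=5: BASE=hotel L=foxtrot R=echo all differ -> CONFLICT
i=6: L=charlie, R=bravo=BASE -> take LEFT -> charlie
Index 3 -> charlie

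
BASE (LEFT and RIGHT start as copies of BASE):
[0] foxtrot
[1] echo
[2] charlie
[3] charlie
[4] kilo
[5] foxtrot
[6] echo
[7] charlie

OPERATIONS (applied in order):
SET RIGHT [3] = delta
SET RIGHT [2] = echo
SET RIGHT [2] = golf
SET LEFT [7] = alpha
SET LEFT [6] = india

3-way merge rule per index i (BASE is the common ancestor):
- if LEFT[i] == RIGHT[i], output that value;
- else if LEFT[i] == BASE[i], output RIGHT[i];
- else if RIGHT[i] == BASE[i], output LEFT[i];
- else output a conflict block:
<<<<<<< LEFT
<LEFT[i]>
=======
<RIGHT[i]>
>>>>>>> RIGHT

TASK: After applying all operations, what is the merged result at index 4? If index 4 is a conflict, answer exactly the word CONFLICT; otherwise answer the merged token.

Answer: kilo

Derivation:
Final LEFT:  [foxtrot, echo, charlie, charlie, kilo, foxtrot, india, alpha]
Final RIGHT: [foxtrot, echo, golf, delta, kilo, foxtrot, echo, charlie]
i=0: L=foxtrot R=foxtrot -> agree -> foxtrot
i=1: L=echo R=echo -> agree -> echo
i=2: L=charlie=BASE, R=golf -> take RIGHT -> golf
i=3: L=charlie=BASE, R=delta -> take RIGHT -> delta
i=4: L=kilo R=kilo -> agree -> kilo
i=5: L=foxtrot R=foxtrot -> agree -> foxtrot
i=6: L=india, R=echo=BASE -> take LEFT -> india
i=7: L=alpha, R=charlie=BASE -> take LEFT -> alpha
Index 4 -> kilo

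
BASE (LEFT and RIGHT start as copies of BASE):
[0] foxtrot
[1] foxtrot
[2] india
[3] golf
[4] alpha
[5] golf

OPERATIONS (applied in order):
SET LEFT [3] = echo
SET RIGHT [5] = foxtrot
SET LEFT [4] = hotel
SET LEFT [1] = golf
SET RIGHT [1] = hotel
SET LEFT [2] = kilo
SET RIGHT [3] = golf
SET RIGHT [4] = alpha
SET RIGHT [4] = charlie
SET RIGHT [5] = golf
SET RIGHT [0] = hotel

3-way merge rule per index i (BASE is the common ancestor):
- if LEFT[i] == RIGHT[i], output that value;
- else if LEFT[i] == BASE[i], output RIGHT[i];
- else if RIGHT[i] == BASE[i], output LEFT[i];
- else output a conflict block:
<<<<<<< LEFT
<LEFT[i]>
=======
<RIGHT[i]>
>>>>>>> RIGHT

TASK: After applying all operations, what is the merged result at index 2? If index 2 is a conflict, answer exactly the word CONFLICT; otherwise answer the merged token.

Final LEFT:  [foxtrot, golf, kilo, echo, hotel, golf]
Final RIGHT: [hotel, hotel, india, golf, charlie, golf]
i=0: L=foxtrot=BASE, R=hotel -> take RIGHT -> hotel
i=1: BASE=foxtrot L=golf R=hotel all differ -> CONFLICT
i=2: L=kilo, R=india=BASE -> take LEFT -> kilo
i=3: L=echo, R=golf=BASE -> take LEFT -> echo
i=4: BASE=alpha L=hotel R=charlie all differ -> CONFLICT
i=5: L=golf R=golf -> agree -> golf
Index 2 -> kilo

Answer: kilo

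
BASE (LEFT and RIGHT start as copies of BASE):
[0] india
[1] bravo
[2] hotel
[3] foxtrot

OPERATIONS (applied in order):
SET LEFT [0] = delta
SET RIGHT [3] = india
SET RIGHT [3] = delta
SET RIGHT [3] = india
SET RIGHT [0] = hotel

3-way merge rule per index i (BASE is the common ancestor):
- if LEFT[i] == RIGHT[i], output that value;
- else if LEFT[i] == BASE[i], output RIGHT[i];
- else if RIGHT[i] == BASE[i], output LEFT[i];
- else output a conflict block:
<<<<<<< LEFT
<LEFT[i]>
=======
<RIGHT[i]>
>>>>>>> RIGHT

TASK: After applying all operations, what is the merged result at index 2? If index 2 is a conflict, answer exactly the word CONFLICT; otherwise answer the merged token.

Answer: hotel

Derivation:
Final LEFT:  [delta, bravo, hotel, foxtrot]
Final RIGHT: [hotel, bravo, hotel, india]
i=0: BASE=india L=delta R=hotel all differ -> CONFLICT
i=1: L=bravo R=bravo -> agree -> bravo
i=2: L=hotel R=hotel -> agree -> hotel
i=3: L=foxtrot=BASE, R=india -> take RIGHT -> india
Index 2 -> hotel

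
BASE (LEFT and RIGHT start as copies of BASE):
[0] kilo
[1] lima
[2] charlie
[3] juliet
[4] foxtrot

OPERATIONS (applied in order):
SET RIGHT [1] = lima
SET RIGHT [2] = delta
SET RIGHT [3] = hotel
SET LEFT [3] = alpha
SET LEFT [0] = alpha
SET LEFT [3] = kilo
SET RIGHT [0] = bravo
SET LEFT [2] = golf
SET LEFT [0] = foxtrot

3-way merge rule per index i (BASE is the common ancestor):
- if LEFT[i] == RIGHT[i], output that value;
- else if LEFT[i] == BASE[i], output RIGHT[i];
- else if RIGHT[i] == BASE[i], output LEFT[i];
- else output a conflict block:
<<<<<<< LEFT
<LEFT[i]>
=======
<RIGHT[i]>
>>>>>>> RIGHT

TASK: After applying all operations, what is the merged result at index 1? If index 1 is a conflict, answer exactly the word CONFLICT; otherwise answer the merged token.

Final LEFT:  [foxtrot, lima, golf, kilo, foxtrot]
Final RIGHT: [bravo, lima, delta, hotel, foxtrot]
i=0: BASE=kilo L=foxtrot R=bravo all differ -> CONFLICT
i=1: L=lima R=lima -> agree -> lima
i=2: BASE=charlie L=golf R=delta all differ -> CONFLICT
i=3: BASE=juliet L=kilo R=hotel all differ -> CONFLICT
i=4: L=foxtrot R=foxtrot -> agree -> foxtrot
Index 1 -> lima

Answer: lima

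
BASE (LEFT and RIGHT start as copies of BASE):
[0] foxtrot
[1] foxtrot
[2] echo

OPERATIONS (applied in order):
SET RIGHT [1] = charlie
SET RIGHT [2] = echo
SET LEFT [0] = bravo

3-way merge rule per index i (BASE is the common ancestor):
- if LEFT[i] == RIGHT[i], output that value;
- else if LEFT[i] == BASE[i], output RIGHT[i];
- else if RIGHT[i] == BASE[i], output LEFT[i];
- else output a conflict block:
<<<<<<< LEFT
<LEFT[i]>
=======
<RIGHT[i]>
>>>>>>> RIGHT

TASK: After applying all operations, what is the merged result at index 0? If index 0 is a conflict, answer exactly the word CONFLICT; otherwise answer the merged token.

Final LEFT:  [bravo, foxtrot, echo]
Final RIGHT: [foxtrot, charlie, echo]
i=0: L=bravo, R=foxtrot=BASE -> take LEFT -> bravo
i=1: L=foxtrot=BASE, R=charlie -> take RIGHT -> charlie
i=2: L=echo R=echo -> agree -> echo
Index 0 -> bravo

Answer: bravo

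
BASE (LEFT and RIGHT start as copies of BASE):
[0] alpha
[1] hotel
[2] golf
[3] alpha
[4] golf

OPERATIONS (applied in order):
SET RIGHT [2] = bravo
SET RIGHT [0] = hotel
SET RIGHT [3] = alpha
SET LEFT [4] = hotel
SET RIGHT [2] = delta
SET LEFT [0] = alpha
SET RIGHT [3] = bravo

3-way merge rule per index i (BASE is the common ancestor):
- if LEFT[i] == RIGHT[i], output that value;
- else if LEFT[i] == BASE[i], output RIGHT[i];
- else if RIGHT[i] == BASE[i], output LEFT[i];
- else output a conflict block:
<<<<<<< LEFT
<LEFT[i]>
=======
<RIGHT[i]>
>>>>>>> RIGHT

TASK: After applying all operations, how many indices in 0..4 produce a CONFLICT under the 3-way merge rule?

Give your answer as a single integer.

Answer: 0

Derivation:
Final LEFT:  [alpha, hotel, golf, alpha, hotel]
Final RIGHT: [hotel, hotel, delta, bravo, golf]
i=0: L=alpha=BASE, R=hotel -> take RIGHT -> hotel
i=1: L=hotel R=hotel -> agree -> hotel
i=2: L=golf=BASE, R=delta -> take RIGHT -> delta
i=3: L=alpha=BASE, R=bravo -> take RIGHT -> bravo
i=4: L=hotel, R=golf=BASE -> take LEFT -> hotel
Conflict count: 0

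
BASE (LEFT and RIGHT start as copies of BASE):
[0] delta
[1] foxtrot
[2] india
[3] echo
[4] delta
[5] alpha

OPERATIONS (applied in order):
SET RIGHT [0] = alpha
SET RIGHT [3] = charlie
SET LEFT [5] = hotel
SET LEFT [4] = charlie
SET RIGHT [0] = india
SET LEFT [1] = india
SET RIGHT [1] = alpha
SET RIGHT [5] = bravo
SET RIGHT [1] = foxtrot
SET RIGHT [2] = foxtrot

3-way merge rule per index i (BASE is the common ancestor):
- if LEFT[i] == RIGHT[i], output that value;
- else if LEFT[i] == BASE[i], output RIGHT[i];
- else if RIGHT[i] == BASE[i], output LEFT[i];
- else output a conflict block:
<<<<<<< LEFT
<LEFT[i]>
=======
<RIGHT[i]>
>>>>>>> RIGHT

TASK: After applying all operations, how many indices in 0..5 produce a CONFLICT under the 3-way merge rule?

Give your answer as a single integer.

Final LEFT:  [delta, india, india, echo, charlie, hotel]
Final RIGHT: [india, foxtrot, foxtrot, charlie, delta, bravo]
i=0: L=delta=BASE, R=india -> take RIGHT -> india
i=1: L=india, R=foxtrot=BASE -> take LEFT -> india
i=2: L=india=BASE, R=foxtrot -> take RIGHT -> foxtrot
i=3: L=echo=BASE, R=charlie -> take RIGHT -> charlie
i=4: L=charlie, R=delta=BASE -> take LEFT -> charlie
i=5: BASE=alpha L=hotel R=bravo all differ -> CONFLICT
Conflict count: 1

Answer: 1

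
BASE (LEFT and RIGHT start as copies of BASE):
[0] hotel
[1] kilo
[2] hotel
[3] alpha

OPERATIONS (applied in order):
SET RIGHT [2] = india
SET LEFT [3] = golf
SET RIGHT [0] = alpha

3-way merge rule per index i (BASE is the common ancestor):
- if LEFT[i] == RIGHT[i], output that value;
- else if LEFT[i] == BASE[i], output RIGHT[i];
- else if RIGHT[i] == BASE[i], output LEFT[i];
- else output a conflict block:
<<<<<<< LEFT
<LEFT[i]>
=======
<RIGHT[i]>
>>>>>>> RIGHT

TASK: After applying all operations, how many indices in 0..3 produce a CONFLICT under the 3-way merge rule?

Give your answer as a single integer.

Answer: 0

Derivation:
Final LEFT:  [hotel, kilo, hotel, golf]
Final RIGHT: [alpha, kilo, india, alpha]
i=0: L=hotel=BASE, R=alpha -> take RIGHT -> alpha
i=1: L=kilo R=kilo -> agree -> kilo
i=2: L=hotel=BASE, R=india -> take RIGHT -> india
i=3: L=golf, R=alpha=BASE -> take LEFT -> golf
Conflict count: 0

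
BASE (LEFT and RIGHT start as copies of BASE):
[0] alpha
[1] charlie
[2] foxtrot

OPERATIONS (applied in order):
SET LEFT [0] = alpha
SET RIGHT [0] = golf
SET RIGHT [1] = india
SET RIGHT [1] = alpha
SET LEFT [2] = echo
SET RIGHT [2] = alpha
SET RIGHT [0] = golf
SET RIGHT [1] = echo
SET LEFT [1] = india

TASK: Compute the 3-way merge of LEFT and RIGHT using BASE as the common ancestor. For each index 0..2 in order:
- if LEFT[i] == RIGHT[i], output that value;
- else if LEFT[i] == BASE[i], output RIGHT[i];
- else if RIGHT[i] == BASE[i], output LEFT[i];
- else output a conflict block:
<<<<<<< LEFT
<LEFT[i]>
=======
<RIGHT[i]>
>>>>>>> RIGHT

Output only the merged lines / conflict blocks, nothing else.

Final LEFT:  [alpha, india, echo]
Final RIGHT: [golf, echo, alpha]
i=0: L=alpha=BASE, R=golf -> take RIGHT -> golf
i=1: BASE=charlie L=india R=echo all differ -> CONFLICT
i=2: BASE=foxtrot L=echo R=alpha all differ -> CONFLICT

Answer: golf
<<<<<<< LEFT
india
=======
echo
>>>>>>> RIGHT
<<<<<<< LEFT
echo
=======
alpha
>>>>>>> RIGHT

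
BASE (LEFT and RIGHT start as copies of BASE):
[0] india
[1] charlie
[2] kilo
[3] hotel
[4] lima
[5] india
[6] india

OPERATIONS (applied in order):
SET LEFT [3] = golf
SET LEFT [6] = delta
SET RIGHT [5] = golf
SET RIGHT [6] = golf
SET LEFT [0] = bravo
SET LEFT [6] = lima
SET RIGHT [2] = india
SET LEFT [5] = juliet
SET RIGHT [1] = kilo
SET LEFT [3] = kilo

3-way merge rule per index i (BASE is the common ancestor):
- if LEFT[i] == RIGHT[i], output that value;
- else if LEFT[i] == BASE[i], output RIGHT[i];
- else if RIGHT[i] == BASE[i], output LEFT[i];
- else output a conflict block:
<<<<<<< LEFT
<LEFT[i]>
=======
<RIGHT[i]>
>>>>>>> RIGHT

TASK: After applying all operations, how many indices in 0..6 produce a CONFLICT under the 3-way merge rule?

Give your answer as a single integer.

Final LEFT:  [bravo, charlie, kilo, kilo, lima, juliet, lima]
Final RIGHT: [india, kilo, india, hotel, lima, golf, golf]
i=0: L=bravo, R=india=BASE -> take LEFT -> bravo
i=1: L=charlie=BASE, R=kilo -> take RIGHT -> kilo
i=2: L=kilo=BASE, R=india -> take RIGHT -> india
i=3: L=kilo, R=hotel=BASE -> take LEFT -> kilo
i=4: L=lima R=lima -> agree -> lima
i=5: BASE=india L=juliet R=golf all differ -> CONFLICT
i=6: BASE=india L=lima R=golf all differ -> CONFLICT
Conflict count: 2

Answer: 2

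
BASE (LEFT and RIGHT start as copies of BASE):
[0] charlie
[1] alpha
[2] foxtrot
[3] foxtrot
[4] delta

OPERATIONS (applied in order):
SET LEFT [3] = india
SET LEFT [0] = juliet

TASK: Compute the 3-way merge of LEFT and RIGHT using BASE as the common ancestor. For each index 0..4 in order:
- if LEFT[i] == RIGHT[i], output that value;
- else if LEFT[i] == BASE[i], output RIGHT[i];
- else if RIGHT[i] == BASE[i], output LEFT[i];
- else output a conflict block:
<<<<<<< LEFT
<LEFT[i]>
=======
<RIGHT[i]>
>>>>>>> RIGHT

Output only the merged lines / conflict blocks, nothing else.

Final LEFT:  [juliet, alpha, foxtrot, india, delta]
Final RIGHT: [charlie, alpha, foxtrot, foxtrot, delta]
i=0: L=juliet, R=charlie=BASE -> take LEFT -> juliet
i=1: L=alpha R=alpha -> agree -> alpha
i=2: L=foxtrot R=foxtrot -> agree -> foxtrot
i=3: L=india, R=foxtrot=BASE -> take LEFT -> india
i=4: L=delta R=delta -> agree -> delta

Answer: juliet
alpha
foxtrot
india
delta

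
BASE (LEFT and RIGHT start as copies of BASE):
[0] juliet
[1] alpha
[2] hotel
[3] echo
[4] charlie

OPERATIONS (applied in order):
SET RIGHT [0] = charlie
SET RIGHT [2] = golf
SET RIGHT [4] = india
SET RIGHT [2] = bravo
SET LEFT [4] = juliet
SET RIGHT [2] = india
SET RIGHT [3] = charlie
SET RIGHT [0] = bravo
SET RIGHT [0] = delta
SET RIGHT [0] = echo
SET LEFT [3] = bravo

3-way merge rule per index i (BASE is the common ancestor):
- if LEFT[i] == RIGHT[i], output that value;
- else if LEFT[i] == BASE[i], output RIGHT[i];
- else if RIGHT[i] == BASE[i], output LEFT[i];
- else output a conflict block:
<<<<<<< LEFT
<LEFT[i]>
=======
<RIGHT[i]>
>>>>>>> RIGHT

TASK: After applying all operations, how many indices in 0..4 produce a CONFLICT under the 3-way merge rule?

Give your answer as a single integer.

Answer: 2

Derivation:
Final LEFT:  [juliet, alpha, hotel, bravo, juliet]
Final RIGHT: [echo, alpha, india, charlie, india]
i=0: L=juliet=BASE, R=echo -> take RIGHT -> echo
i=1: L=alpha R=alpha -> agree -> alpha
i=2: L=hotel=BASE, R=india -> take RIGHT -> india
i=3: BASE=echo L=bravo R=charlie all differ -> CONFLICT
i=4: BASE=charlie L=juliet R=india all differ -> CONFLICT
Conflict count: 2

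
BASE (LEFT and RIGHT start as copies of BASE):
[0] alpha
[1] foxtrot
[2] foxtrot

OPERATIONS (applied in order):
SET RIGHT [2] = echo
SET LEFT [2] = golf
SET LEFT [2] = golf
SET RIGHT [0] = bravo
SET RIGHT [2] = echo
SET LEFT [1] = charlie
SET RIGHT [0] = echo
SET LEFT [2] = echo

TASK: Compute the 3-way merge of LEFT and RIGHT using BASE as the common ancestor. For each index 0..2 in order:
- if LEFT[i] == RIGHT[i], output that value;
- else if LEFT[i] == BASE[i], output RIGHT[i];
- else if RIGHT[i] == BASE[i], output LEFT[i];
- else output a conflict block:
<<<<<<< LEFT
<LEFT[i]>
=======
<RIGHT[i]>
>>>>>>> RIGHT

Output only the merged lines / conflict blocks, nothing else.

Final LEFT:  [alpha, charlie, echo]
Final RIGHT: [echo, foxtrot, echo]
i=0: L=alpha=BASE, R=echo -> take RIGHT -> echo
i=1: L=charlie, R=foxtrot=BASE -> take LEFT -> charlie
i=2: L=echo R=echo -> agree -> echo

Answer: echo
charlie
echo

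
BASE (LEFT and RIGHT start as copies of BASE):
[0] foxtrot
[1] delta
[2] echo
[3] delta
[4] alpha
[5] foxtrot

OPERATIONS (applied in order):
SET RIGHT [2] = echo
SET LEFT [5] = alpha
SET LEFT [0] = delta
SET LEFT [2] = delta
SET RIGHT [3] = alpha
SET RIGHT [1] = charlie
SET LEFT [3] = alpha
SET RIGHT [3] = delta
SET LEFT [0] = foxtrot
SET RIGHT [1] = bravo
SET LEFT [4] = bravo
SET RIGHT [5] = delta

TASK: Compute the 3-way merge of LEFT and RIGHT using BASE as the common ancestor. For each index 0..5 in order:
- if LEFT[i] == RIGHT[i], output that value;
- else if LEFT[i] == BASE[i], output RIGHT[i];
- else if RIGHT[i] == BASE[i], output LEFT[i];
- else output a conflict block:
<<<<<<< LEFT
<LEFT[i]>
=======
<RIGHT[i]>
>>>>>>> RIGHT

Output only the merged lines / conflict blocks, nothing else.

Answer: foxtrot
bravo
delta
alpha
bravo
<<<<<<< LEFT
alpha
=======
delta
>>>>>>> RIGHT

Derivation:
Final LEFT:  [foxtrot, delta, delta, alpha, bravo, alpha]
Final RIGHT: [foxtrot, bravo, echo, delta, alpha, delta]
i=0: L=foxtrot R=foxtrot -> agree -> foxtrot
i=1: L=delta=BASE, R=bravo -> take RIGHT -> bravo
i=2: L=delta, R=echo=BASE -> take LEFT -> delta
i=3: L=alpha, R=delta=BASE -> take LEFT -> alpha
i=4: L=bravo, R=alpha=BASE -> take LEFT -> bravo
i=5: BASE=foxtrot L=alpha R=delta all differ -> CONFLICT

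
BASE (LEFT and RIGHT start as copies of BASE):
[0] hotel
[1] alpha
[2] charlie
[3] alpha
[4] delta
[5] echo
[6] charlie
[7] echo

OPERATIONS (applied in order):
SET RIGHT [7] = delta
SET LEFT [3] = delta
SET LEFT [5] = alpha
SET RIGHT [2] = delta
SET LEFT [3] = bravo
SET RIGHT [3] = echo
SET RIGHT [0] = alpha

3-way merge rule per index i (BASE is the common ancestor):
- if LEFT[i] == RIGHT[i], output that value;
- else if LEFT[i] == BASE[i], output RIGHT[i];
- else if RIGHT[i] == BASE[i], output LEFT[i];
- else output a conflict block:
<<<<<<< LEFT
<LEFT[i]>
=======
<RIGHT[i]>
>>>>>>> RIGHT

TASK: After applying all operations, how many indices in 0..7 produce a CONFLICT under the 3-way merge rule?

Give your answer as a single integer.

Answer: 1

Derivation:
Final LEFT:  [hotel, alpha, charlie, bravo, delta, alpha, charlie, echo]
Final RIGHT: [alpha, alpha, delta, echo, delta, echo, charlie, delta]
i=0: L=hotel=BASE, R=alpha -> take RIGHT -> alpha
i=1: L=alpha R=alpha -> agree -> alpha
i=2: L=charlie=BASE, R=delta -> take RIGHT -> delta
i=3: BASE=alpha L=bravo R=echo all differ -> CONFLICT
i=4: L=delta R=delta -> agree -> delta
i=5: L=alpha, R=echo=BASE -> take LEFT -> alpha
i=6: L=charlie R=charlie -> agree -> charlie
i=7: L=echo=BASE, R=delta -> take RIGHT -> delta
Conflict count: 1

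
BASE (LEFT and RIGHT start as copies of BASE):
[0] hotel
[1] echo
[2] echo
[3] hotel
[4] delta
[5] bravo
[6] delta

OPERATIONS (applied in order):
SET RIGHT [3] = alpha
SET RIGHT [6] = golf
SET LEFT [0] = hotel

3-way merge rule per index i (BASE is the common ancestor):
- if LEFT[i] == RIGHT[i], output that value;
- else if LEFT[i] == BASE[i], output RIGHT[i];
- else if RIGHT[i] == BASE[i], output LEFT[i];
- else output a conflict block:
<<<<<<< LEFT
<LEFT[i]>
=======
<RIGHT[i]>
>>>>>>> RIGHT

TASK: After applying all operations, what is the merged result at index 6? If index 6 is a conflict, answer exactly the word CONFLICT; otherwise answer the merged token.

Answer: golf

Derivation:
Final LEFT:  [hotel, echo, echo, hotel, delta, bravo, delta]
Final RIGHT: [hotel, echo, echo, alpha, delta, bravo, golf]
i=0: L=hotel R=hotel -> agree -> hotel
i=1: L=echo R=echo -> agree -> echo
i=2: L=echo R=echo -> agree -> echo
i=3: L=hotel=BASE, R=alpha -> take RIGHT -> alpha
i=4: L=delta R=delta -> agree -> delta
i=5: L=bravo R=bravo -> agree -> bravo
i=6: L=delta=BASE, R=golf -> take RIGHT -> golf
Index 6 -> golf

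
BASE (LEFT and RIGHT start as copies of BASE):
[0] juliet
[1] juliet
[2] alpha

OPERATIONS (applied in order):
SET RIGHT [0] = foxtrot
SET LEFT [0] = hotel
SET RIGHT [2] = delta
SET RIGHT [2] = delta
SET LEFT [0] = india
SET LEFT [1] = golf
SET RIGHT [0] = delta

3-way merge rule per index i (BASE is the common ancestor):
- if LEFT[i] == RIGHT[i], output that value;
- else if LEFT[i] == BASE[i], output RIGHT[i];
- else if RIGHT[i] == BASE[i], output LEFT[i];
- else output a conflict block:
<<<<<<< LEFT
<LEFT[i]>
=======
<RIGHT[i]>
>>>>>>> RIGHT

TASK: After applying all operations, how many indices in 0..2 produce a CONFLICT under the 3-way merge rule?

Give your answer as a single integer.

Answer: 1

Derivation:
Final LEFT:  [india, golf, alpha]
Final RIGHT: [delta, juliet, delta]
i=0: BASE=juliet L=india R=delta all differ -> CONFLICT
i=1: L=golf, R=juliet=BASE -> take LEFT -> golf
i=2: L=alpha=BASE, R=delta -> take RIGHT -> delta
Conflict count: 1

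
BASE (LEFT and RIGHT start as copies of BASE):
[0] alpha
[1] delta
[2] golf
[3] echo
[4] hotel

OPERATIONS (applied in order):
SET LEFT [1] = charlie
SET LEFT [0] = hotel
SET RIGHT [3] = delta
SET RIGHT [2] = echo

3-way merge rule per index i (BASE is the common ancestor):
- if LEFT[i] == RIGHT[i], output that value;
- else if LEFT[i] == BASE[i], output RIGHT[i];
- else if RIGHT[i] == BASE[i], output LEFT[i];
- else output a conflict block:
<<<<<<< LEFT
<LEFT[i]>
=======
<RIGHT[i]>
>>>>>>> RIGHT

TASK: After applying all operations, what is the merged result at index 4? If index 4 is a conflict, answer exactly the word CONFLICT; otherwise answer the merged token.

Final LEFT:  [hotel, charlie, golf, echo, hotel]
Final RIGHT: [alpha, delta, echo, delta, hotel]
i=0: L=hotel, R=alpha=BASE -> take LEFT -> hotel
i=1: L=charlie, R=delta=BASE -> take LEFT -> charlie
i=2: L=golf=BASE, R=echo -> take RIGHT -> echo
i=3: L=echo=BASE, R=delta -> take RIGHT -> delta
i=4: L=hotel R=hotel -> agree -> hotel
Index 4 -> hotel

Answer: hotel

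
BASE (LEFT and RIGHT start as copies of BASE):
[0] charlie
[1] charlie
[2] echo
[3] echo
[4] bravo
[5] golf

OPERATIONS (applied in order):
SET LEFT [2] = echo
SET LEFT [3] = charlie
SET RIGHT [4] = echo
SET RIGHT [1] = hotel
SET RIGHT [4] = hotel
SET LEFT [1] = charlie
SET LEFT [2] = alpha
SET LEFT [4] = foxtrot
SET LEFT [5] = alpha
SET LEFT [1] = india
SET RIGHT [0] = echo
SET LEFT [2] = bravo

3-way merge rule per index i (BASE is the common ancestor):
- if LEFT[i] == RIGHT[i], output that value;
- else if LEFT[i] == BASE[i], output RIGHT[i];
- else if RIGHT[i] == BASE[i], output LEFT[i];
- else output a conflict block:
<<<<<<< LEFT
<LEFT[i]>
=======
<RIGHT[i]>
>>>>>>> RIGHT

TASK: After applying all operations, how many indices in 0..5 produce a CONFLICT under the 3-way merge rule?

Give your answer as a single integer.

Final LEFT:  [charlie, india, bravo, charlie, foxtrot, alpha]
Final RIGHT: [echo, hotel, echo, echo, hotel, golf]
i=0: L=charlie=BASE, R=echo -> take RIGHT -> echo
i=1: BASE=charlie L=india R=hotel all differ -> CONFLICT
i=2: L=bravo, R=echo=BASE -> take LEFT -> bravo
i=3: L=charlie, R=echo=BASE -> take LEFT -> charlie
i=4: BASE=bravo L=foxtrot R=hotel all differ -> CONFLICT
i=5: L=alpha, R=golf=BASE -> take LEFT -> alpha
Conflict count: 2

Answer: 2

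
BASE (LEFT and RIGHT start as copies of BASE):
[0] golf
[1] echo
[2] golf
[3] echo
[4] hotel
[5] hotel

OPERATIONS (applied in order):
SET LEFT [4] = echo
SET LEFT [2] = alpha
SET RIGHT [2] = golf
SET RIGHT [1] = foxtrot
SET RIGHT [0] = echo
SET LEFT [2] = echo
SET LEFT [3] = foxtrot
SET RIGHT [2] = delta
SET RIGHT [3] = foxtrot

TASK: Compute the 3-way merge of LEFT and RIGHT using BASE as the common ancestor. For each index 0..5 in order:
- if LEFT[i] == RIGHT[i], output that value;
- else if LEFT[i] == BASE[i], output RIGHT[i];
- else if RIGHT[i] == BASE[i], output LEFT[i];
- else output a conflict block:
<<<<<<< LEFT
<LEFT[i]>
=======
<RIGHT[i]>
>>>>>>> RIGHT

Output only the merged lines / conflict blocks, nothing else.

Final LEFT:  [golf, echo, echo, foxtrot, echo, hotel]
Final RIGHT: [echo, foxtrot, delta, foxtrot, hotel, hotel]
i=0: L=golf=BASE, R=echo -> take RIGHT -> echo
i=1: L=echo=BASE, R=foxtrot -> take RIGHT -> foxtrot
i=2: BASE=golf L=echo R=delta all differ -> CONFLICT
i=3: L=foxtrot R=foxtrot -> agree -> foxtrot
i=4: L=echo, R=hotel=BASE -> take LEFT -> echo
i=5: L=hotel R=hotel -> agree -> hotel

Answer: echo
foxtrot
<<<<<<< LEFT
echo
=======
delta
>>>>>>> RIGHT
foxtrot
echo
hotel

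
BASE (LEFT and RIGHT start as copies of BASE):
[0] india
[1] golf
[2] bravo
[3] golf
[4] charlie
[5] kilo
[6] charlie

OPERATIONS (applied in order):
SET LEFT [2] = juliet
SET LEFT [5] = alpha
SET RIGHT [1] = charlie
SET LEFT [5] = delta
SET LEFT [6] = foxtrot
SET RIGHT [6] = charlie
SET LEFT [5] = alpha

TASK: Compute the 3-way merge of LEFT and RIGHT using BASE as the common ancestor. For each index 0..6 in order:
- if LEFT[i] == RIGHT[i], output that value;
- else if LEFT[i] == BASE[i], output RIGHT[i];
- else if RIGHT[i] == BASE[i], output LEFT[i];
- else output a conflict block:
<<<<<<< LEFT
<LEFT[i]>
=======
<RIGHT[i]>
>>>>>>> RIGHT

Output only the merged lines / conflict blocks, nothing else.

Answer: india
charlie
juliet
golf
charlie
alpha
foxtrot

Derivation:
Final LEFT:  [india, golf, juliet, golf, charlie, alpha, foxtrot]
Final RIGHT: [india, charlie, bravo, golf, charlie, kilo, charlie]
i=0: L=india R=india -> agree -> india
i=1: L=golf=BASE, R=charlie -> take RIGHT -> charlie
i=2: L=juliet, R=bravo=BASE -> take LEFT -> juliet
i=3: L=golf R=golf -> agree -> golf
i=4: L=charlie R=charlie -> agree -> charlie
i=5: L=alpha, R=kilo=BASE -> take LEFT -> alpha
i=6: L=foxtrot, R=charlie=BASE -> take LEFT -> foxtrot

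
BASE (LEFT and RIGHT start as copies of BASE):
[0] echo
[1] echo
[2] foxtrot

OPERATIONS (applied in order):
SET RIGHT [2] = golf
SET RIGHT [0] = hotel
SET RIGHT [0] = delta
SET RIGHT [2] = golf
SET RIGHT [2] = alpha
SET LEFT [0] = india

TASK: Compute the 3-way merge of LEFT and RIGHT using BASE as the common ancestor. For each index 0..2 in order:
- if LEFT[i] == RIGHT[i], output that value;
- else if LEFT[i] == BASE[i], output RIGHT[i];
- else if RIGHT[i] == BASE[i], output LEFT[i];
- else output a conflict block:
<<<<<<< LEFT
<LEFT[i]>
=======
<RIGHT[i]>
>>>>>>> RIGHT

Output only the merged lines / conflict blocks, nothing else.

Final LEFT:  [india, echo, foxtrot]
Final RIGHT: [delta, echo, alpha]
i=0: BASE=echo L=india R=delta all differ -> CONFLICT
i=1: L=echo R=echo -> agree -> echo
i=2: L=foxtrot=BASE, R=alpha -> take RIGHT -> alpha

Answer: <<<<<<< LEFT
india
=======
delta
>>>>>>> RIGHT
echo
alpha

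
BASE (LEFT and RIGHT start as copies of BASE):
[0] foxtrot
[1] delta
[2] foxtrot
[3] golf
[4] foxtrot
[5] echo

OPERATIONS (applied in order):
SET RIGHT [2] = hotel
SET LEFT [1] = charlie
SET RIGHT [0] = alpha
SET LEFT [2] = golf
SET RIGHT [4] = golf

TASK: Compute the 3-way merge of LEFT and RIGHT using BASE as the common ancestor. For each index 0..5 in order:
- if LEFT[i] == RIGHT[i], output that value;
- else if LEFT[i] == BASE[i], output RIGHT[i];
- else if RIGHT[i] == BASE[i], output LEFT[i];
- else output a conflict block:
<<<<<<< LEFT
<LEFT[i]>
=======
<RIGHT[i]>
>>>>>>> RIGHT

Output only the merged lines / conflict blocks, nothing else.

Answer: alpha
charlie
<<<<<<< LEFT
golf
=======
hotel
>>>>>>> RIGHT
golf
golf
echo

Derivation:
Final LEFT:  [foxtrot, charlie, golf, golf, foxtrot, echo]
Final RIGHT: [alpha, delta, hotel, golf, golf, echo]
i=0: L=foxtrot=BASE, R=alpha -> take RIGHT -> alpha
i=1: L=charlie, R=delta=BASE -> take LEFT -> charlie
i=2: BASE=foxtrot L=golf R=hotel all differ -> CONFLICT
i=3: L=golf R=golf -> agree -> golf
i=4: L=foxtrot=BASE, R=golf -> take RIGHT -> golf
i=5: L=echo R=echo -> agree -> echo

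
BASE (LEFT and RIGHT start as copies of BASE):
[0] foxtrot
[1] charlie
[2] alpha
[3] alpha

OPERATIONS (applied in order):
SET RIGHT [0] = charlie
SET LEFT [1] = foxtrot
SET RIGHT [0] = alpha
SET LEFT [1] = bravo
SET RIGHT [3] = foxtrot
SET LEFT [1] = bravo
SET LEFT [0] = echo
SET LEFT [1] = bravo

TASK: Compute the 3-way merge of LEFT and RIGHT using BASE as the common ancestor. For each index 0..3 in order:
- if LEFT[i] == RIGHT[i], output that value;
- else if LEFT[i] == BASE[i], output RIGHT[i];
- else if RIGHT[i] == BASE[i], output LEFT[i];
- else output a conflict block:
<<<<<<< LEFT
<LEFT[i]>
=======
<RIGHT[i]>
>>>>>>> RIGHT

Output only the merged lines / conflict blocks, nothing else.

Final LEFT:  [echo, bravo, alpha, alpha]
Final RIGHT: [alpha, charlie, alpha, foxtrot]
i=0: BASE=foxtrot L=echo R=alpha all differ -> CONFLICT
i=1: L=bravo, R=charlie=BASE -> take LEFT -> bravo
i=2: L=alpha R=alpha -> agree -> alpha
i=3: L=alpha=BASE, R=foxtrot -> take RIGHT -> foxtrot

Answer: <<<<<<< LEFT
echo
=======
alpha
>>>>>>> RIGHT
bravo
alpha
foxtrot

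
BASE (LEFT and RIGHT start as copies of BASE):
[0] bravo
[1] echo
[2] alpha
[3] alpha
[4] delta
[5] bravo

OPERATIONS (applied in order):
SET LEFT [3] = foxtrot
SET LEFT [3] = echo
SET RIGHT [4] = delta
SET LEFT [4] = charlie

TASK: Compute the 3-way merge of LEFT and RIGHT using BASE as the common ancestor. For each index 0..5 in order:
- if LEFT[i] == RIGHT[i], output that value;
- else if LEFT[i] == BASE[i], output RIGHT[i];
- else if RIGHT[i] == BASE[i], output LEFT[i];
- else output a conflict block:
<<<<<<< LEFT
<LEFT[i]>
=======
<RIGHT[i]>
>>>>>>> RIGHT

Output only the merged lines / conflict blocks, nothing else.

Answer: bravo
echo
alpha
echo
charlie
bravo

Derivation:
Final LEFT:  [bravo, echo, alpha, echo, charlie, bravo]
Final RIGHT: [bravo, echo, alpha, alpha, delta, bravo]
i=0: L=bravo R=bravo -> agree -> bravo
i=1: L=echo R=echo -> agree -> echo
i=2: L=alpha R=alpha -> agree -> alpha
i=3: L=echo, R=alpha=BASE -> take LEFT -> echo
i=4: L=charlie, R=delta=BASE -> take LEFT -> charlie
i=5: L=bravo R=bravo -> agree -> bravo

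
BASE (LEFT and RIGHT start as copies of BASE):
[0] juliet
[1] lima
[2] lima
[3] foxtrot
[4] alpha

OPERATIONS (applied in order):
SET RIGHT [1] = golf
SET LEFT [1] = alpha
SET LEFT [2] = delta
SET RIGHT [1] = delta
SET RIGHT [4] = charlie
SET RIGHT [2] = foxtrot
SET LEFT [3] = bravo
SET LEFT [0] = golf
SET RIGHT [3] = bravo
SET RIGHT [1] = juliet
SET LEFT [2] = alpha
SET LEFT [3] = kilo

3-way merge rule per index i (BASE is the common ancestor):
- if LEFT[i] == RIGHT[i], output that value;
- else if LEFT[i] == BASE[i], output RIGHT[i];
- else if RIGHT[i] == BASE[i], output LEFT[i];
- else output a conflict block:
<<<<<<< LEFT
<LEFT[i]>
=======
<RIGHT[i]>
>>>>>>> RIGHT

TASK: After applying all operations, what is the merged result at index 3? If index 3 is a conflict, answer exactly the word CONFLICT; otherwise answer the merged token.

Final LEFT:  [golf, alpha, alpha, kilo, alpha]
Final RIGHT: [juliet, juliet, foxtrot, bravo, charlie]
i=0: L=golf, R=juliet=BASE -> take LEFT -> golf
i=1: BASE=lima L=alpha R=juliet all differ -> CONFLICT
i=2: BASE=lima L=alpha R=foxtrot all differ -> CONFLICT
i=3: BASE=foxtrot L=kilo R=bravo all differ -> CONFLICT
i=4: L=alpha=BASE, R=charlie -> take RIGHT -> charlie
Index 3 -> CONFLICT

Answer: CONFLICT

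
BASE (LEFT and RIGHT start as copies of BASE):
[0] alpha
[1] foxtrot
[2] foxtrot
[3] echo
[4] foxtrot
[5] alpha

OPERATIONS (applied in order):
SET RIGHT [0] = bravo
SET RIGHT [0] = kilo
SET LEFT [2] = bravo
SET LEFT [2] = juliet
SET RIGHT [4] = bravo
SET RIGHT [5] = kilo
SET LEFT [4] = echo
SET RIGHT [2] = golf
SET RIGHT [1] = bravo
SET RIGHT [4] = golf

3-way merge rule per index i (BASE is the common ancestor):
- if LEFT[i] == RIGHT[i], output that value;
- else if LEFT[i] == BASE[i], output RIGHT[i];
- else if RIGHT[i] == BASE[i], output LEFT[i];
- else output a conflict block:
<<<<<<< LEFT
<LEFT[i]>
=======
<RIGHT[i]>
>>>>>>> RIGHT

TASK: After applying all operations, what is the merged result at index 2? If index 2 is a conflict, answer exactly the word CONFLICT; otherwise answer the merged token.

Answer: CONFLICT

Derivation:
Final LEFT:  [alpha, foxtrot, juliet, echo, echo, alpha]
Final RIGHT: [kilo, bravo, golf, echo, golf, kilo]
i=0: L=alpha=BASE, R=kilo -> take RIGHT -> kilo
i=1: L=foxtrot=BASE, R=bravo -> take RIGHT -> bravo
i=2: BASE=foxtrot L=juliet R=golf all differ -> CONFLICT
i=3: L=echo R=echo -> agree -> echo
i=4: BASE=foxtrot L=echo R=golf all differ -> CONFLICT
i=5: L=alpha=BASE, R=kilo -> take RIGHT -> kilo
Index 2 -> CONFLICT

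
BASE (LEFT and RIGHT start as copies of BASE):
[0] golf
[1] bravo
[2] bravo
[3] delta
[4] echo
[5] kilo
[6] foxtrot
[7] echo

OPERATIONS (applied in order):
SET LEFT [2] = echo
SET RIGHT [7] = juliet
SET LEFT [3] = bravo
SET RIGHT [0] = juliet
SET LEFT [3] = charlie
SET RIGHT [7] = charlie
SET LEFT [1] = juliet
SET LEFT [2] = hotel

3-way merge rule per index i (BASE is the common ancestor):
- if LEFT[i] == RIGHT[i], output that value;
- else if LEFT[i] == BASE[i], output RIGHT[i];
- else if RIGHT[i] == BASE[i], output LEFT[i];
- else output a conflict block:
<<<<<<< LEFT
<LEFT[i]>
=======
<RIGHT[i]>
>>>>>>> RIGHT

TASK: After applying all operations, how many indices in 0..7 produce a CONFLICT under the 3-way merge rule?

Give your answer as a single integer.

Final LEFT:  [golf, juliet, hotel, charlie, echo, kilo, foxtrot, echo]
Final RIGHT: [juliet, bravo, bravo, delta, echo, kilo, foxtrot, charlie]
i=0: L=golf=BASE, R=juliet -> take RIGHT -> juliet
i=1: L=juliet, R=bravo=BASE -> take LEFT -> juliet
i=2: L=hotel, R=bravo=BASE -> take LEFT -> hotel
i=3: L=charlie, R=delta=BASE -> take LEFT -> charlie
i=4: L=echo R=echo -> agree -> echo
i=5: L=kilo R=kilo -> agree -> kilo
i=6: L=foxtrot R=foxtrot -> agree -> foxtrot
i=7: L=echo=BASE, R=charlie -> take RIGHT -> charlie
Conflict count: 0

Answer: 0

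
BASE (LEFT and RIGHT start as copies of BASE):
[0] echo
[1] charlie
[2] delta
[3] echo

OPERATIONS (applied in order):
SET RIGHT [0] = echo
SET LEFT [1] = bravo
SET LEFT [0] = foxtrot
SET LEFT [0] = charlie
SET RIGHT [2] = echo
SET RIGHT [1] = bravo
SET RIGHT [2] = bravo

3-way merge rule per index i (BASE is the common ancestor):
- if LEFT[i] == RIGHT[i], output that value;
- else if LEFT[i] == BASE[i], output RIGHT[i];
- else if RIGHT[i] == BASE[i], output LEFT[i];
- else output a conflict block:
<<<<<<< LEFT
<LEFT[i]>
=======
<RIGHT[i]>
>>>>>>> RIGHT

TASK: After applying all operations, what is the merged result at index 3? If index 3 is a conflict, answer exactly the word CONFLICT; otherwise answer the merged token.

Answer: echo

Derivation:
Final LEFT:  [charlie, bravo, delta, echo]
Final RIGHT: [echo, bravo, bravo, echo]
i=0: L=charlie, R=echo=BASE -> take LEFT -> charlie
i=1: L=bravo R=bravo -> agree -> bravo
i=2: L=delta=BASE, R=bravo -> take RIGHT -> bravo
i=3: L=echo R=echo -> agree -> echo
Index 3 -> echo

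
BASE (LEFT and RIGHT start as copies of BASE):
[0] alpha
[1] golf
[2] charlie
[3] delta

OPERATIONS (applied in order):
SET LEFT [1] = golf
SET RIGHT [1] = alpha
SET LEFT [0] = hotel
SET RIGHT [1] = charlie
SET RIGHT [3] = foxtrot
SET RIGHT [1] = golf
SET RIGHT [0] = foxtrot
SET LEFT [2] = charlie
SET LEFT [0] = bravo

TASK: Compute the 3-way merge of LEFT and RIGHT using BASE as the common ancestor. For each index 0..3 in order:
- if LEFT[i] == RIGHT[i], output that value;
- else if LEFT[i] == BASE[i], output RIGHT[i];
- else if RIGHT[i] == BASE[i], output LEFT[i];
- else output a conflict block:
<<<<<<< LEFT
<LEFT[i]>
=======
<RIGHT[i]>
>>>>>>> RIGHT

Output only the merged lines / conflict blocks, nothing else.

Final LEFT:  [bravo, golf, charlie, delta]
Final RIGHT: [foxtrot, golf, charlie, foxtrot]
i=0: BASE=alpha L=bravo R=foxtrot all differ -> CONFLICT
i=1: L=golf R=golf -> agree -> golf
i=2: L=charlie R=charlie -> agree -> charlie
i=3: L=delta=BASE, R=foxtrot -> take RIGHT -> foxtrot

Answer: <<<<<<< LEFT
bravo
=======
foxtrot
>>>>>>> RIGHT
golf
charlie
foxtrot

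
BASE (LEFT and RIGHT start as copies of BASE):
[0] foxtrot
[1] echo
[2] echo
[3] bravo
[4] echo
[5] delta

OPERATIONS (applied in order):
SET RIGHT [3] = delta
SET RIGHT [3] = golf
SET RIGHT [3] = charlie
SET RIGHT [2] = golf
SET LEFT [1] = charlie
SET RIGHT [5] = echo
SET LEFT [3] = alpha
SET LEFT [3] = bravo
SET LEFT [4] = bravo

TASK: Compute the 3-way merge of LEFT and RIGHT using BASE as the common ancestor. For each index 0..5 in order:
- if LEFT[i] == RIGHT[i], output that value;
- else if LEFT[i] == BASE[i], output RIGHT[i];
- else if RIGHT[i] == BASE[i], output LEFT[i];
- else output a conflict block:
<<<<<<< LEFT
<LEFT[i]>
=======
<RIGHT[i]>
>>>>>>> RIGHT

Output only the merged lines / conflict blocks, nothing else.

Final LEFT:  [foxtrot, charlie, echo, bravo, bravo, delta]
Final RIGHT: [foxtrot, echo, golf, charlie, echo, echo]
i=0: L=foxtrot R=foxtrot -> agree -> foxtrot
i=1: L=charlie, R=echo=BASE -> take LEFT -> charlie
i=2: L=echo=BASE, R=golf -> take RIGHT -> golf
i=3: L=bravo=BASE, R=charlie -> take RIGHT -> charlie
i=4: L=bravo, R=echo=BASE -> take LEFT -> bravo
i=5: L=delta=BASE, R=echo -> take RIGHT -> echo

Answer: foxtrot
charlie
golf
charlie
bravo
echo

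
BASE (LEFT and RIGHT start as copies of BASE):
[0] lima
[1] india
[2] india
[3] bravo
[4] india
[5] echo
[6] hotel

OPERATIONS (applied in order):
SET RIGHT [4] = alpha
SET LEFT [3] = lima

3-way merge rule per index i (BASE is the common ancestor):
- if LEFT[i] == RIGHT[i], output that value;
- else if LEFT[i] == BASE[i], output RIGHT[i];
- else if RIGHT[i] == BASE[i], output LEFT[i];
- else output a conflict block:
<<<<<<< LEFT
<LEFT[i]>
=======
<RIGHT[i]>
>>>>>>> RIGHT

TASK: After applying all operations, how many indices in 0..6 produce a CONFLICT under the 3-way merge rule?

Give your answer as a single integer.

Final LEFT:  [lima, india, india, lima, india, echo, hotel]
Final RIGHT: [lima, india, india, bravo, alpha, echo, hotel]
i=0: L=lima R=lima -> agree -> lima
i=1: L=india R=india -> agree -> india
i=2: L=india R=india -> agree -> india
i=3: L=lima, R=bravo=BASE -> take LEFT -> lima
i=4: L=india=BASE, R=alpha -> take RIGHT -> alpha
i=5: L=echo R=echo -> agree -> echo
i=6: L=hotel R=hotel -> agree -> hotel
Conflict count: 0

Answer: 0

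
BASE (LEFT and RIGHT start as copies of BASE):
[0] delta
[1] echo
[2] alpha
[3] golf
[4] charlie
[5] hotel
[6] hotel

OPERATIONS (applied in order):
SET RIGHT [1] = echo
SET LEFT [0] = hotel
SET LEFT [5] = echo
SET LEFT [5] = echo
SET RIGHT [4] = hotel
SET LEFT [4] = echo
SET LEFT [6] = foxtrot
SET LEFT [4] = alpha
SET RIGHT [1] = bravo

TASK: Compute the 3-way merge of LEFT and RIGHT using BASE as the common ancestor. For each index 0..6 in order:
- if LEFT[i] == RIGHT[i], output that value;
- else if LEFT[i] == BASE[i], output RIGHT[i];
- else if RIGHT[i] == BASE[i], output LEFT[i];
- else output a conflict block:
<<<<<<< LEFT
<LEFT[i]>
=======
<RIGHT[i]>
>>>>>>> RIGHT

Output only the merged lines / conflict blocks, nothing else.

Answer: hotel
bravo
alpha
golf
<<<<<<< LEFT
alpha
=======
hotel
>>>>>>> RIGHT
echo
foxtrot

Derivation:
Final LEFT:  [hotel, echo, alpha, golf, alpha, echo, foxtrot]
Final RIGHT: [delta, bravo, alpha, golf, hotel, hotel, hotel]
i=0: L=hotel, R=delta=BASE -> take LEFT -> hotel
i=1: L=echo=BASE, R=bravo -> take RIGHT -> bravo
i=2: L=alpha R=alpha -> agree -> alpha
i=3: L=golf R=golf -> agree -> golf
i=4: BASE=charlie L=alpha R=hotel all differ -> CONFLICT
i=5: L=echo, R=hotel=BASE -> take LEFT -> echo
i=6: L=foxtrot, R=hotel=BASE -> take LEFT -> foxtrot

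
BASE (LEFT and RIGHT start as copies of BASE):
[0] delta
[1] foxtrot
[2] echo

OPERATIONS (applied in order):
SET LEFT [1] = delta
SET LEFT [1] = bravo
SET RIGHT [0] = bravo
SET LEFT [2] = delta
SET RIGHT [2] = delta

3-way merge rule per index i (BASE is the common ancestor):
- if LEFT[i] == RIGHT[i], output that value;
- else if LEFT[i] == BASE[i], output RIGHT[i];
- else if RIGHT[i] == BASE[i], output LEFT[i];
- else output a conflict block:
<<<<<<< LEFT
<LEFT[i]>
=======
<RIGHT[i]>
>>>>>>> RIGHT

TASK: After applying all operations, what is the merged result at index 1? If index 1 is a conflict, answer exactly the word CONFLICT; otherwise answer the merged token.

Final LEFT:  [delta, bravo, delta]
Final RIGHT: [bravo, foxtrot, delta]
i=0: L=delta=BASE, R=bravo -> take RIGHT -> bravo
i=1: L=bravo, R=foxtrot=BASE -> take LEFT -> bravo
i=2: L=delta R=delta -> agree -> delta
Index 1 -> bravo

Answer: bravo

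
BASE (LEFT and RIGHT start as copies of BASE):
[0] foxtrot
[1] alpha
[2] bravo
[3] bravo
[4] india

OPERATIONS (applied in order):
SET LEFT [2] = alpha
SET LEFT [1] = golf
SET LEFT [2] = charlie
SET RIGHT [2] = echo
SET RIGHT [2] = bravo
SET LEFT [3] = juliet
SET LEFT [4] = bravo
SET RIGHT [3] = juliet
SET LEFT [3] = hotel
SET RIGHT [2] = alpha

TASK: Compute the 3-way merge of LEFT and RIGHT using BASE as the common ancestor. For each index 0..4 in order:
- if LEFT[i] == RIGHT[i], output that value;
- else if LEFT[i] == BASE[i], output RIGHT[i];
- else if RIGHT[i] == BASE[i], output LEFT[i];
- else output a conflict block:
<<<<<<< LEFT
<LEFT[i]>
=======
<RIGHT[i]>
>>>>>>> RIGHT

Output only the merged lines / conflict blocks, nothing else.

Answer: foxtrot
golf
<<<<<<< LEFT
charlie
=======
alpha
>>>>>>> RIGHT
<<<<<<< LEFT
hotel
=======
juliet
>>>>>>> RIGHT
bravo

Derivation:
Final LEFT:  [foxtrot, golf, charlie, hotel, bravo]
Final RIGHT: [foxtrot, alpha, alpha, juliet, india]
i=0: L=foxtrot R=foxtrot -> agree -> foxtrot
i=1: L=golf, R=alpha=BASE -> take LEFT -> golf
i=2: BASE=bravo L=charlie R=alpha all differ -> CONFLICT
i=3: BASE=bravo L=hotel R=juliet all differ -> CONFLICT
i=4: L=bravo, R=india=BASE -> take LEFT -> bravo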